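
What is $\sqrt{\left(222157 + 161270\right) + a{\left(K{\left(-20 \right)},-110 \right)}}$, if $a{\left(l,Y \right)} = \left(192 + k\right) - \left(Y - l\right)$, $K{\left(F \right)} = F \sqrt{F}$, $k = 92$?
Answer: $\sqrt{383821 - 40 i \sqrt{5}} \approx 619.53 - 0.072 i$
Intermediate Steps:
$K{\left(F \right)} = F^{\frac{3}{2}}$
$a{\left(l,Y \right)} = 284 + l - Y$ ($a{\left(l,Y \right)} = \left(192 + 92\right) - \left(Y - l\right) = 284 - \left(Y - l\right) = 284 + l - Y$)
$\sqrt{\left(222157 + 161270\right) + a{\left(K{\left(-20 \right)},-110 \right)}} = \sqrt{\left(222157 + 161270\right) + \left(284 + \left(-20\right)^{\frac{3}{2}} - -110\right)} = \sqrt{383427 + \left(284 - 40 i \sqrt{5} + 110\right)} = \sqrt{383427 + \left(394 - 40 i \sqrt{5}\right)} = \sqrt{383821 - 40 i \sqrt{5}}$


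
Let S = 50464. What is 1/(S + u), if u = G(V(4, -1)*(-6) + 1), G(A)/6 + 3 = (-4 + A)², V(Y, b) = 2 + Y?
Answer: 1/59572 ≈ 1.6786e-5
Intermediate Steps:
G(A) = -18 + 6*(-4 + A)²
u = 9108 (u = -18 + 6*(-4 + ((2 + 4)*(-6) + 1))² = -18 + 6*(-4 + (6*(-6) + 1))² = -18 + 6*(-4 + (-36 + 1))² = -18 + 6*(-4 - 35)² = -18 + 6*(-39)² = -18 + 6*1521 = -18 + 9126 = 9108)
1/(S + u) = 1/(50464 + 9108) = 1/59572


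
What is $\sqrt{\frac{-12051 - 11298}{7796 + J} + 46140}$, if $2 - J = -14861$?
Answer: $\frac{\sqrt{2632127122261}}{7553} \approx 214.8$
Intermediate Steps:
$J = 14863$ ($J = 2 - -14861 = 2 + 14861 = 14863$)
$\sqrt{\frac{-12051 - 11298}{7796 + J} + 46140} = \sqrt{\frac{-12051 - 11298}{7796 + 14863} + 46140} = \sqrt{- \frac{23349}{22659} + 46140} = \sqrt{\left(-23349\right) \frac{1}{22659} + 46140} = \sqrt{- \frac{7783}{7553} + 46140} = \sqrt{\frac{348487637}{7553}} = \frac{\sqrt{2632127122261}}{7553}$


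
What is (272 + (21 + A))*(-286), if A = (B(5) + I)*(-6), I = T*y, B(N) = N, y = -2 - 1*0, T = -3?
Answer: -64922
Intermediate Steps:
y = -2 (y = -2 + 0 = -2)
I = 6 (I = -3*(-2) = 6)
A = -66 (A = (5 + 6)*(-6) = 11*(-6) = -66)
(272 + (21 + A))*(-286) = (272 + (21 - 66))*(-286) = (272 - 45)*(-286) = 227*(-286) = -64922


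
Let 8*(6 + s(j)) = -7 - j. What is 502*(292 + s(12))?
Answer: 569519/4 ≈ 1.4238e+5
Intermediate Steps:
s(j) = -55/8 - j/8 (s(j) = -6 + (-7 - j)/8 = -6 + (-7/8 - j/8) = -55/8 - j/8)
502*(292 + s(12)) = 502*(292 + (-55/8 - ⅛*12)) = 502*(292 + (-55/8 - 3/2)) = 502*(292 - 67/8) = 502*(2269/8) = 569519/4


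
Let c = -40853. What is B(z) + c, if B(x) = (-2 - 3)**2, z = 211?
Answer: -40828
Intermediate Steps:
B(x) = 25 (B(x) = (-5)**2 = 25)
B(z) + c = 25 - 40853 = -40828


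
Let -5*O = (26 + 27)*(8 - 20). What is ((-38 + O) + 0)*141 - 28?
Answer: 62746/5 ≈ 12549.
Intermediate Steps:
O = 636/5 (O = -(26 + 27)*(8 - 20)/5 = -53*(-12)/5 = -⅕*(-636) = 636/5 ≈ 127.20)
((-38 + O) + 0)*141 - 28 = ((-38 + 636/5) + 0)*141 - 28 = (446/5 + 0)*141 - 28 = (446/5)*141 - 28 = 62886/5 - 28 = 62746/5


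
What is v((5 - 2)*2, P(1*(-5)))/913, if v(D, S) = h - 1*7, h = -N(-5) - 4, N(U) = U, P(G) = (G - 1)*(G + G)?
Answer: -6/913 ≈ -0.0065717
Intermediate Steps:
P(G) = 2*G*(-1 + G) (P(G) = (-1 + G)*(2*G) = 2*G*(-1 + G))
h = 1 (h = -1*(-5) - 4 = 5 - 4 = 1)
v(D, S) = -6 (v(D, S) = 1 - 1*7 = 1 - 7 = -6)
v((5 - 2)*2, P(1*(-5)))/913 = -6/913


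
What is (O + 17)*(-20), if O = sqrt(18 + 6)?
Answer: -340 - 40*sqrt(6) ≈ -437.98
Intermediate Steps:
O = 2*sqrt(6) (O = sqrt(24) = 2*sqrt(6) ≈ 4.8990)
(O + 17)*(-20) = (2*sqrt(6) + 17)*(-20) = (17 + 2*sqrt(6))*(-20) = -340 - 40*sqrt(6)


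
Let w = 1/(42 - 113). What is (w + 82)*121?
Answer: 704341/71 ≈ 9920.3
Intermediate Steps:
w = -1/71 (w = 1/(-71) = -1/71 ≈ -0.014085)
(w + 82)*121 = (-1/71 + 82)*121 = (5821/71)*121 = 704341/71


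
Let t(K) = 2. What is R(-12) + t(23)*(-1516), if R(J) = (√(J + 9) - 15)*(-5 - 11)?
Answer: -2792 - 16*I*√3 ≈ -2792.0 - 27.713*I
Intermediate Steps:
R(J) = 240 - 16*√(9 + J) (R(J) = (√(9 + J) - 15)*(-16) = (-15 + √(9 + J))*(-16) = 240 - 16*√(9 + J))
R(-12) + t(23)*(-1516) = (240 - 16*√(9 - 12)) + 2*(-1516) = (240 - 16*I*√3) - 3032 = -2792 - 16*I*√3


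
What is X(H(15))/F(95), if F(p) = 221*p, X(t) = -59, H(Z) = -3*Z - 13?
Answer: -59/20995 ≈ -0.0028102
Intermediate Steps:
H(Z) = -13 - 3*Z
X(H(15))/F(95) = -59/(221*95) = -59/20995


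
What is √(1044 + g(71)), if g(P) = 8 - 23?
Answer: 7*√21 ≈ 32.078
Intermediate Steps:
g(P) = -15
√(1044 + g(71)) = √(1044 - 15) = √1029 = 7*√21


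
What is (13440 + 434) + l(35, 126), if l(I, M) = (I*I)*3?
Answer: 17549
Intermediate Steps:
l(I, M) = 3*I² (l(I, M) = I²*3 = 3*I²)
(13440 + 434) + l(35, 126) = (13440 + 434) + 3*35² = 13874 + 3*1225 = 13874 + 3675 = 17549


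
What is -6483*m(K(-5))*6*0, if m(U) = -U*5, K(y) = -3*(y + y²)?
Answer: 0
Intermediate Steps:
K(y) = -3*y - 3*y²
m(U) = -5*U
-6483*m(K(-5))*6*0 = -6483*-(-15)*(-5)*(1 - 5)*6*0 = -6483*-(-15)*(-5)*(-4)*6*0 = -6483*-5*(-60)*6*0 = -6483*300*6*0 = -11669400*0 = -6483*0 = 0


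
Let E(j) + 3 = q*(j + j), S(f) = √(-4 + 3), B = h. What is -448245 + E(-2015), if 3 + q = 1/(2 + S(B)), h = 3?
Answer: -437770 + 806*I ≈ -4.3777e+5 + 806.0*I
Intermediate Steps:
B = 3
S(f) = I (S(f) = √(-1) = I)
q = -3 + (2 - I)/5 (q = -3 + 1/(2 + I) = -3 + (2 - I)/5 ≈ -2.6 - 0.2*I)
E(j) = -3 + 2*j*(-13/5 - I/5) (E(j) = -3 + (-13/5 - I/5)*(j + j) = -3 + (-13/5 - I/5)*(2*j) = -3 + 2*j*(-13/5 - I/5))
-448245 + E(-2015) = -448245 + (-3 - ⅖*(-2015)*(2 - I)*(5 + 3*I)) = -448245 + (-3 + 806*(2 - I)*(5 + 3*I)) = -448248 + 806*(2 - I)*(5 + 3*I)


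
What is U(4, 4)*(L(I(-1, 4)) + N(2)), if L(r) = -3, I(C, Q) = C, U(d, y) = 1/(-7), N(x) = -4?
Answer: 1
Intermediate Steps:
U(d, y) = -⅐
U(4, 4)*(L(I(-1, 4)) + N(2)) = -(-3 - 4)/7 = -⅐*(-7) = 1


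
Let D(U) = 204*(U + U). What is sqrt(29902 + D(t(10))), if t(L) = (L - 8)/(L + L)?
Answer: sqrt(748570)/5 ≈ 173.04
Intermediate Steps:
t(L) = (-8 + L)/(2*L) (t(L) = (-8 + L)/((2*L)) = (-8 + L)*(1/(2*L)) = (-8 + L)/(2*L))
D(U) = 408*U (D(U) = 204*(2*U) = 408*U)
sqrt(29902 + D(t(10))) = sqrt(29902 + 408*((1/2)*(-8 + 10)/10)) = sqrt(29902 + 408*((1/2)*(1/10)*2)) = sqrt(29902 + 408*(1/10)) = sqrt(29902 + 204/5) = sqrt(149714/5) = sqrt(748570)/5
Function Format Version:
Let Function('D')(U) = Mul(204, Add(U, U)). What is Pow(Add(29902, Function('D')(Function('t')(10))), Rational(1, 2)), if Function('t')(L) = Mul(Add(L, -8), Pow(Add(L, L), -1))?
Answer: Mul(Rational(1, 5), Pow(748570, Rational(1, 2))) ≈ 173.04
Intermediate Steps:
Function('t')(L) = Mul(Rational(1, 2), Pow(L, -1), Add(-8, L)) (Function('t')(L) = Mul(Add(-8, L), Pow(Mul(2, L), -1)) = Mul(Add(-8, L), Mul(Rational(1, 2), Pow(L, -1))) = Mul(Rational(1, 2), Pow(L, -1), Add(-8, L)))
Function('D')(U) = Mul(408, U) (Function('D')(U) = Mul(204, Mul(2, U)) = Mul(408, U))
Pow(Add(29902, Function('D')(Function('t')(10))), Rational(1, 2)) = Pow(Add(29902, Mul(408, Mul(Rational(1, 2), Pow(10, -1), Add(-8, 10)))), Rational(1, 2)) = Pow(Add(29902, Mul(408, Mul(Rational(1, 2), Rational(1, 10), 2))), Rational(1, 2)) = Pow(Add(29902, Mul(408, Rational(1, 10))), Rational(1, 2)) = Pow(Add(29902, Rational(204, 5)), Rational(1, 2)) = Pow(Rational(149714, 5), Rational(1, 2)) = Mul(Rational(1, 5), Pow(748570, Rational(1, 2)))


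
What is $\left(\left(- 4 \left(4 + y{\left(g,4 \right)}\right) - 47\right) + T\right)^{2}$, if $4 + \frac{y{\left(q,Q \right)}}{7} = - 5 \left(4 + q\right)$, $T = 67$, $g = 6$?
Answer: $2298256$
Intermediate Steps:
$y{\left(q,Q \right)} = -168 - 35 q$ ($y{\left(q,Q \right)} = -28 + 7 \left(- 5 \left(4 + q\right)\right) = -28 + 7 \left(-20 - 5 q\right) = -28 - \left(140 + 35 q\right) = -168 - 35 q$)
$\left(\left(- 4 \left(4 + y{\left(g,4 \right)}\right) - 47\right) + T\right)^{2} = \left(\left(- 4 \left(4 - 378\right) - 47\right) + 67\right)^{2} = \left(\left(\left(-4\right) \left(-374\right) - 47\right) + 67\right)^{2} = \left(\left(1496 - 47\right) + 67\right)^{2} = \left(1449 + 67\right)^{2} = 1516^{2} = 2298256$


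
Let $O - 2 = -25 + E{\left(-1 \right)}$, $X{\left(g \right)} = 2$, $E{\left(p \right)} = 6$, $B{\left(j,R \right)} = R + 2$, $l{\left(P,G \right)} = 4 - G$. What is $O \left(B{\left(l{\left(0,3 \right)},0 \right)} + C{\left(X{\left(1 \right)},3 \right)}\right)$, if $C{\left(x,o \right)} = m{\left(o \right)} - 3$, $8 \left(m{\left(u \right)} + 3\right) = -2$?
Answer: $\frac{289}{4} \approx 72.25$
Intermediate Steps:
$B{\left(j,R \right)} = 2 + R$
$m{\left(u \right)} = - \frac{13}{4}$ ($m{\left(u \right)} = -3 + \frac{1}{8} \left(-2\right) = -3 - \frac{1}{4} = - \frac{13}{4}$)
$C{\left(x,o \right)} = - \frac{25}{4}$ ($C{\left(x,o \right)} = - \frac{13}{4} - 3 = - \frac{25}{4}$)
$O = -17$ ($O = 2 + \left(-25 + 6\right) = 2 - 19 = -17$)
$O \left(B{\left(l{\left(0,3 \right)},0 \right)} + C{\left(X{\left(1 \right)},3 \right)}\right) = - 17 \left(\left(2 + 0\right) - \frac{25}{4}\right) = - 17 \left(2 - \frac{25}{4}\right) = \left(-17\right) \left(- \frac{17}{4}\right) = \frac{289}{4}$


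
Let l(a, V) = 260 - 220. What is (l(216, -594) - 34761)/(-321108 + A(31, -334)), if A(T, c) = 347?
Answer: 34721/320761 ≈ 0.10825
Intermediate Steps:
l(a, V) = 40
(l(216, -594) - 34761)/(-321108 + A(31, -334)) = (40 - 34761)/(-321108 + 347) = -34721/(-320761) = -34721*(-1/320761) = 34721/320761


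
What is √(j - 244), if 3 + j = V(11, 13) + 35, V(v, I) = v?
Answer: I*√201 ≈ 14.177*I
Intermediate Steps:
j = 43 (j = -3 + (11 + 35) = -3 + 46 = 43)
√(j - 244) = √(43 - 244) = √(-201) = I*√201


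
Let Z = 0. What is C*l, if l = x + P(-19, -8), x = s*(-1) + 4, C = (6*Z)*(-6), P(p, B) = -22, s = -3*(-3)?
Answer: 0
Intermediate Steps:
s = 9
C = 0 (C = (6*0)*(-6) = 0*(-6) = 0)
x = -5 (x = 9*(-1) + 4 = -9 + 4 = -5)
l = -27 (l = -5 - 22 = -27)
C*l = 0*(-27) = 0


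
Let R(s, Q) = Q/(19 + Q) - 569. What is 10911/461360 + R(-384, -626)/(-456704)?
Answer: 198987323583/7993619322880 ≈ 0.024893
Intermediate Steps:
R(s, Q) = -569 + Q/(19 + Q) (R(s, Q) = Q/(19 + Q) - 569 = -569 + Q/(19 + Q))
10911/461360 + R(-384, -626)/(-456704) = 10911/461360 + ((-10811 - 568*(-626))/(19 - 626))/(-456704) = 10911*(1/461360) + ((-10811 + 355568)/(-607))*(-1/456704) = 10911/461360 - 1/607*344757*(-1/456704) = 10911/461360 - 344757/607*(-1/456704) = 10911/461360 + 344757/277219328 = 198987323583/7993619322880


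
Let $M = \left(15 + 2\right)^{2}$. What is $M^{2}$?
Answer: $83521$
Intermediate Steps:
$M = 289$ ($M = 17^{2} = 289$)
$M^{2} = 289^{2} = 83521$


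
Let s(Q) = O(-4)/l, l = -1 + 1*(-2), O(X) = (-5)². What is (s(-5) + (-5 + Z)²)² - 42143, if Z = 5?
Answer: -378662/9 ≈ -42074.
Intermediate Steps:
O(X) = 25
l = -3 (l = -1 - 2 = -3)
s(Q) = -25/3 (s(Q) = 25/(-3) = 25*(-⅓) = -25/3)
(s(-5) + (-5 + Z)²)² - 42143 = (-25/3 + (-5 + 5)²)² - 42143 = (-25/3 + 0²)² - 42143 = (-25/3 + 0)² - 42143 = (-25/3)² - 42143 = 625/9 - 42143 = -378662/9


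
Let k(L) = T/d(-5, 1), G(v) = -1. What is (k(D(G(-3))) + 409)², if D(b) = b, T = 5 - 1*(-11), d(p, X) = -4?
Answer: 164025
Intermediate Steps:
T = 16 (T = 5 + 11 = 16)
k(L) = -4 (k(L) = 16/(-4) = 16*(-¼) = -4)
(k(D(G(-3))) + 409)² = (-4 + 409)² = 405² = 164025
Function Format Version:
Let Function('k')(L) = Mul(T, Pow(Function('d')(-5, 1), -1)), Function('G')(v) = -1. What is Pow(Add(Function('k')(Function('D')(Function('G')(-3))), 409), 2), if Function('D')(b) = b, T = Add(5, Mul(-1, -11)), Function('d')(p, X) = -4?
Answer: 164025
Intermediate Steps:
T = 16 (T = Add(5, 11) = 16)
Function('k')(L) = -4 (Function('k')(L) = Mul(16, Pow(-4, -1)) = Mul(16, Rational(-1, 4)) = -4)
Pow(Add(Function('k')(Function('D')(Function('G')(-3))), 409), 2) = Pow(Add(-4, 409), 2) = Pow(405, 2) = 164025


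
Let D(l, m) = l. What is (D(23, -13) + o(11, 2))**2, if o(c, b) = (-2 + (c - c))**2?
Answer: 729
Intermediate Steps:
o(c, b) = 4 (o(c, b) = (-2 + 0)**2 = (-2)**2 = 4)
(D(23, -13) + o(11, 2))**2 = (23 + 4)**2 = 27**2 = 729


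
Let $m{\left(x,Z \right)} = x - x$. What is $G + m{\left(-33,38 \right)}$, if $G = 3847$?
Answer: $3847$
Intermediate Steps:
$m{\left(x,Z \right)} = 0$
$G + m{\left(-33,38 \right)} = 3847 + 0 = 3847$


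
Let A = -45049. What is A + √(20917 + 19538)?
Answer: -45049 + 3*√4495 ≈ -44848.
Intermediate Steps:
A + √(20917 + 19538) = -45049 + √(20917 + 19538) = -45049 + √40455 = -45049 + 3*√4495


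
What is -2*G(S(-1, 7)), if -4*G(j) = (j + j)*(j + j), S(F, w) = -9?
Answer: 162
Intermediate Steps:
G(j) = -j² (G(j) = -(j + j)*(j + j)/4 = -2*j*2*j/4 = -j²)
-2*G(S(-1, 7)) = -(-2)*(-9)² = -(-2)*81 = -2*(-81) = 162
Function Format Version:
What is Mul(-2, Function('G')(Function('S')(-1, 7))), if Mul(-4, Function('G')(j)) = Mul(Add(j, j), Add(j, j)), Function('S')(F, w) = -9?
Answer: 162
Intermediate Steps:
Function('G')(j) = Mul(-1, Pow(j, 2)) (Function('G')(j) = Mul(Rational(-1, 4), Mul(Add(j, j), Add(j, j))) = Mul(Rational(-1, 4), Mul(Mul(2, j), Mul(2, j))) = Mul(Rational(-1, 4), Mul(4, Pow(j, 2))) = Mul(-1, Pow(j, 2)))
Mul(-2, Function('G')(Function('S')(-1, 7))) = Mul(-2, Mul(-1, Pow(-9, 2))) = Mul(-2, Mul(-1, 81)) = Mul(-2, -81) = 162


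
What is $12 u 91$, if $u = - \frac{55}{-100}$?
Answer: $\frac{3003}{5} \approx 600.6$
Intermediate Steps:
$u = \frac{11}{20}$ ($u = \left(-55\right) \left(- \frac{1}{100}\right) = \frac{11}{20} \approx 0.55$)
$12 u 91 = 12 \cdot \frac{11}{20} \cdot 91 = \frac{33}{5} \cdot 91 = \frac{3003}{5}$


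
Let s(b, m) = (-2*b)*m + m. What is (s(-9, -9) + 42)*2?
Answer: -258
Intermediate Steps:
s(b, m) = m - 2*b*m (s(b, m) = -2*b*m + m = m - 2*b*m)
(s(-9, -9) + 42)*2 = (-9*(1 - 2*(-9)) + 42)*2 = (-9*(1 + 18) + 42)*2 = (-9*19 + 42)*2 = (-171 + 42)*2 = -129*2 = -258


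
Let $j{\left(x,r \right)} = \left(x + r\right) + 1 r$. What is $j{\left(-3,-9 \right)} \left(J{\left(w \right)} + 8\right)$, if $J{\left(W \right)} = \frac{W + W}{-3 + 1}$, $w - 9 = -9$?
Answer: $-168$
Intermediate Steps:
$w = 0$ ($w = 9 - 9 = 0$)
$j{\left(x,r \right)} = x + 2 r$ ($j{\left(x,r \right)} = \left(r + x\right) + r = x + 2 r$)
$J{\left(W \right)} = - W$ ($J{\left(W \right)} = \frac{2 W}{-2} = 2 W \left(- \frac{1}{2}\right) = - W$)
$j{\left(-3,-9 \right)} \left(J{\left(w \right)} + 8\right) = \left(-3 + 2 \left(-9\right)\right) \left(\left(-1\right) 0 + 8\right) = \left(-3 - 18\right) \left(0 + 8\right) = \left(-21\right) 8 = -168$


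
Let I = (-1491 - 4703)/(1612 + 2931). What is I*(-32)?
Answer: 198208/4543 ≈ 43.629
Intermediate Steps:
I = -6194/4543 ≈ -1.3634
I*(-32) = -6194/4543*(-32) = 198208/4543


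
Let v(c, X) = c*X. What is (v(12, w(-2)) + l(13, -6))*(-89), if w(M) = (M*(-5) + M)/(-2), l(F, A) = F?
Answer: 3115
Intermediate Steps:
w(M) = 2*M (w(M) = (-5*M + M)*(-½) = -4*M*(-½) = 2*M)
v(c, X) = X*c
(v(12, w(-2)) + l(13, -6))*(-89) = ((2*(-2))*12 + 13)*(-89) = (-4*12 + 13)*(-89) = (-48 + 13)*(-89) = -35*(-89) = 3115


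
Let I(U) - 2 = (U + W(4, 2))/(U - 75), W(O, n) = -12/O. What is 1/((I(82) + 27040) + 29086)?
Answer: 7/392975 ≈ 1.7813e-5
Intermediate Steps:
I(U) = 2 + (-3 + U)/(-75 + U) (I(U) = 2 + (U - 12/4)/(U - 75) = 2 + (U - 12*¼)/(-75 + U) = 2 + (U - 3)/(-75 + U) = 2 + (-3 + U)/(-75 + U))
1/((I(82) + 27040) + 29086) = 1/((3*(-51 + 82)/(-75 + 82) + 27040) + 29086) = 1/((3*31/7 + 27040) + 29086) = 1/((3*(⅐)*31 + 27040) + 29086) = 1/((93/7 + 27040) + 29086) = 1/(189373/7 + 29086) = 1/(392975/7) = 7/392975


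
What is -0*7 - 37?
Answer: -37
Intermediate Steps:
-0*7 - 37 = -21*0 - 37 = 0 - 37 = -37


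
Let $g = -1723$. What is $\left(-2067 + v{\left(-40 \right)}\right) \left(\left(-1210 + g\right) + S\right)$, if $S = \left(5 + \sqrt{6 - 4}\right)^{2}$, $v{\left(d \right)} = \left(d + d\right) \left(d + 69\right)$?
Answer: $12748622 - 43870 \sqrt{2} \approx 1.2687 \cdot 10^{7}$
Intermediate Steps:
$v{\left(d \right)} = 2 d \left(69 + d\right)$
$S = \left(5 + \sqrt{2}\right)^{2} \approx 41.142$
$\left(-2067 + v{\left(-40 \right)}\right) \left(\left(-1210 + g\right) + S\right) = \left(-2067 + 2 \left(-40\right) \left(69 - 40\right)\right) \left(\left(-1210 - 1723\right) + \left(5 + \sqrt{2}\right)^{2}\right) = \left(-2067 + 2 \left(-40\right) 29\right) \left(-2933 + \left(5 + \sqrt{2}\right)^{2}\right) = \left(-2067 - 2320\right) \left(-2933 + \left(5 + \sqrt{2}\right)^{2}\right) = - 4387 \left(-2933 + \left(5 + \sqrt{2}\right)^{2}\right) = 12867071 - 4387 \left(5 + \sqrt{2}\right)^{2}$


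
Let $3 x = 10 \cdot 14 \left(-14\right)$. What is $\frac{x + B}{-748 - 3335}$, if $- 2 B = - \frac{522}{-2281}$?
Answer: $\frac{4471543}{27939969} \approx 0.16004$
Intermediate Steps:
$B = - \frac{261}{2281}$ ($B = - \frac{\left(-522\right) \frac{1}{-2281}}{2} = - \frac{\left(-522\right) \left(- \frac{1}{2281}\right)}{2} = \left(- \frac{1}{2}\right) \frac{522}{2281} = - \frac{261}{2281} \approx -0.11442$)
$x = - \frac{1960}{3}$ ($x = \frac{10 \cdot 14 \left(-14\right)}{3} = \frac{140 \left(-14\right)}{3} = \frac{1}{3} \left(-1960\right) = - \frac{1960}{3} \approx -653.33$)
$\frac{x + B}{-748 - 3335} = \frac{- \frac{1960}{3} - \frac{261}{2281}}{-748 - 3335} = - \frac{4471543}{6843 \left(-4083\right)} = \left(- \frac{4471543}{6843}\right) \left(- \frac{1}{4083}\right) = \frac{4471543}{27939969}$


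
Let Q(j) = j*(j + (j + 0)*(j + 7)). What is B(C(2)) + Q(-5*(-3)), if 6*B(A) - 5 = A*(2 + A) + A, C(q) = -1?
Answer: 10351/2 ≈ 5175.5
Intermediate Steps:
Q(j) = j*(j + j*(7 + j))
B(A) = ⅚ + A/6 + A*(2 + A)/6 (B(A) = ⅚ + (A*(2 + A) + A)/6 = ⅚ + (A + A*(2 + A))/6 = ⅚ + (A/6 + A*(2 + A)/6) = ⅚ + A/6 + A*(2 + A)/6)
B(C(2)) + Q(-5*(-3)) = (⅚ + (½)*(-1) + (⅙)*(-1)²) + (-5*(-3))²*(8 - 5*(-3)) = (⅚ - ½ + (⅙)*1) + 15²*(8 + 15) = (⅚ - ½ + ⅙) + 225*23 = ½ + 5175 = 10351/2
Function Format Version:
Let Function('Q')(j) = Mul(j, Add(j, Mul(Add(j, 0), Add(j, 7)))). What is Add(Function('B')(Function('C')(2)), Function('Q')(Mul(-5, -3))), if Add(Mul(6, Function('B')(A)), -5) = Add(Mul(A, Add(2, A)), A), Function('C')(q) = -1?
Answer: Rational(10351, 2) ≈ 5175.5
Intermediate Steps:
Function('Q')(j) = Mul(j, Add(j, Mul(j, Add(7, j))))
Function('B')(A) = Add(Rational(5, 6), Mul(Rational(1, 6), A), Mul(Rational(1, 6), A, Add(2, A))) (Function('B')(A) = Add(Rational(5, 6), Mul(Rational(1, 6), Add(Mul(A, Add(2, A)), A))) = Add(Rational(5, 6), Mul(Rational(1, 6), Add(A, Mul(A, Add(2, A))))) = Add(Rational(5, 6), Add(Mul(Rational(1, 6), A), Mul(Rational(1, 6), A, Add(2, A)))) = Add(Rational(5, 6), Mul(Rational(1, 6), A), Mul(Rational(1, 6), A, Add(2, A))))
Add(Function('B')(Function('C')(2)), Function('Q')(Mul(-5, -3))) = Add(Add(Rational(5, 6), Mul(Rational(1, 2), -1), Mul(Rational(1, 6), Pow(-1, 2))), Mul(Pow(Mul(-5, -3), 2), Add(8, Mul(-5, -3)))) = Add(Add(Rational(5, 6), Rational(-1, 2), Mul(Rational(1, 6), 1)), Mul(Pow(15, 2), Add(8, 15))) = Add(Add(Rational(5, 6), Rational(-1, 2), Rational(1, 6)), Mul(225, 23)) = Add(Rational(1, 2), 5175) = Rational(10351, 2)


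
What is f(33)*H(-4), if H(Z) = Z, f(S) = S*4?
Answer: -528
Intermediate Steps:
f(S) = 4*S
f(33)*H(-4) = (4*33)*(-4) = 132*(-4) = -528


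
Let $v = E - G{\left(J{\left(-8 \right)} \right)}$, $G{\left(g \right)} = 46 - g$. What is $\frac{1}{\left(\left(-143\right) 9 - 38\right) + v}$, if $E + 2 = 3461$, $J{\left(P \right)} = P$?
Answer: $\frac{1}{2080} \approx 0.00048077$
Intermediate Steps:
$E = 3459$ ($E = -2 + 3461 = 3459$)
$v = 3405$ ($v = 3459 - \left(46 - -8\right) = 3459 - \left(46 + 8\right) = 3459 - 54 = 3405$)
$\frac{1}{\left(\left(-143\right) 9 - 38\right) + v} = \frac{1}{\left(\left(-143\right) 9 - 38\right) + 3405} = \frac{1}{\left(-1287 - 38\right) + 3405} = \frac{1}{-1325 + 3405} = \frac{1}{2080}$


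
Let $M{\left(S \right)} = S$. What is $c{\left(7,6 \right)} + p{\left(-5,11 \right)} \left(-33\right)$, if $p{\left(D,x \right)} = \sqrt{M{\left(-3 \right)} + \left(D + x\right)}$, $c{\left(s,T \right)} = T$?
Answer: $6 - 33 \sqrt{3} \approx -51.158$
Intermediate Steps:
$p{\left(D,x \right)} = \sqrt{-3 + D + x}$ ($p{\left(D,x \right)} = \sqrt{-3 + \left(D + x\right)} = \sqrt{-3 + D + x}$)
$c{\left(7,6 \right)} + p{\left(-5,11 \right)} \left(-33\right) = 6 + \sqrt{-3 - 5 + 11} \left(-33\right) = 6 + \sqrt{3} \left(-33\right) = 6 - 33 \sqrt{3}$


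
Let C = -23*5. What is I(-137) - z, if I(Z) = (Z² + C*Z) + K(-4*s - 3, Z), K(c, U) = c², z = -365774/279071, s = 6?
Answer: 9838455737/279071 ≈ 35254.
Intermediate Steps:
z = -365774/279071 (z = -365774*1/279071 = -365774/279071 ≈ -1.3107)
C = -115
I(Z) = 729 + Z² - 115*Z (I(Z) = (Z² - 115*Z) + (-4*6 - 3)² = (Z² - 115*Z) + (-24 - 3)² = (Z² - 115*Z) + (-27)² = (Z² - 115*Z) + 729 = 729 + Z² - 115*Z)
I(-137) - z = (729 + (-137)² - 115*(-137)) - 1*(-365774/279071) = (729 + 18769 + 15755) + 365774/279071 = 35253 + 365774/279071 = 9838455737/279071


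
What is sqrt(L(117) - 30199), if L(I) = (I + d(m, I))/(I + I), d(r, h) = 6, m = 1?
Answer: I*sqrt(183727518)/78 ≈ 173.78*I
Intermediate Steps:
L(I) = (6 + I)/(2*I) (L(I) = (I + 6)/(I + I) = (6 + I)/((2*I)) = (6 + I)*(1/(2*I)) = (6 + I)/(2*I))
sqrt(L(117) - 30199) = sqrt((1/2)*(6 + 117)/117 - 30199) = sqrt((1/2)*(1/117)*123 - 30199) = sqrt(41/78 - 30199) = sqrt(-2355481/78) = I*sqrt(183727518)/78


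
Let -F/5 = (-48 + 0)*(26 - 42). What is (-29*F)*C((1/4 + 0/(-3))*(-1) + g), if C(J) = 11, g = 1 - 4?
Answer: 1224960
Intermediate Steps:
F = -3840 (F = -5*(-48 + 0)*(26 - 42) = -(-240)*(-16) = -5*768 = -3840)
g = -3
(-29*F)*C((1/4 + 0/(-3))*(-1) + g) = -29*(-3840)*11 = 111360*11 = 1224960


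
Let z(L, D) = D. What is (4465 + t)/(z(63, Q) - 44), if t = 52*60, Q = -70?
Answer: -7585/114 ≈ -66.535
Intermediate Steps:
t = 3120
(4465 + t)/(z(63, Q) - 44) = (4465 + 3120)/(-70 - 44) = 7585/(-114) = 7585*(-1/114) = -7585/114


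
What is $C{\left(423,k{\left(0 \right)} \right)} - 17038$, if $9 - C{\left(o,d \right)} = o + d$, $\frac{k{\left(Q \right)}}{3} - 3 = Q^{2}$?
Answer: $-17461$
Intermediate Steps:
$k{\left(Q \right)} = 9 + 3 Q^{2}$
$C{\left(o,d \right)} = 9 - d - o$ ($C{\left(o,d \right)} = 9 - \left(o + d\right) = 9 - \left(d + o\right) = 9 - d - o$)
$C{\left(423,k{\left(0 \right)} \right)} - 17038 = \left(9 - \left(9 + 3 \cdot 0^{2}\right) - 423\right) - 17038 = \left(9 - \left(9 + 3 \cdot 0\right) - 423\right) - 17038 = \left(9 - \left(9 + 0\right) - 423\right) - 17038 = \left(9 - 9 - 423\right) - 17038 = -423 - 17038 = -17461$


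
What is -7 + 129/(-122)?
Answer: -983/122 ≈ -8.0574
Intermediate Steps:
-7 + 129/(-122) = -7 + 129*(-1/122) = -7 - 129/122 = -983/122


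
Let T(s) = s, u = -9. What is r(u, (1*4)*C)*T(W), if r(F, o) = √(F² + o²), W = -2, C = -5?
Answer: -2*√481 ≈ -43.863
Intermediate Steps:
r(u, (1*4)*C)*T(W) = √((-9)² + ((1*4)*(-5))²)*(-2) = √(81 + (4*(-5))²)*(-2) = √(81 + (-20)²)*(-2) = √(81 + 400)*(-2) = √481*(-2) = -2*√481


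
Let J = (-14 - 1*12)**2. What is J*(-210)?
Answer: -141960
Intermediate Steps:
J = 676 (J = (-14 - 12)**2 = (-26)**2 = 676)
J*(-210) = 676*(-210) = -141960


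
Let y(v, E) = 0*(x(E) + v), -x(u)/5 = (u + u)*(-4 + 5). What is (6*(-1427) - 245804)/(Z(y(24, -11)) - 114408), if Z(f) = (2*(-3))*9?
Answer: 127183/57231 ≈ 2.2223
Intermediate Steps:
x(u) = -10*u (x(u) = -5*(u + u)*(-4 + 5) = -5*2*u = -10*u)
y(v, E) = 0 (y(v, E) = 0*(-10*E + v) = 0*(v - 10*E) = 0)
Z(f) = -54 (Z(f) = -6*9 = -54)
(6*(-1427) - 245804)/(Z(y(24, -11)) - 114408) = (6*(-1427) - 245804)/(-54 - 114408) = (-8562 - 245804)/(-114462) = -254366*(-1/114462) = 127183/57231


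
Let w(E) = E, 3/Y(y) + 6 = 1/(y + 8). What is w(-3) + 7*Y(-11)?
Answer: -120/19 ≈ -6.3158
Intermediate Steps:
Y(y) = 3/(-6 + 1/(8 + y)) (Y(y) = 3/(-6 + 1/(y + 8)) = 3/(-6 + 1/(8 + y)))
w(-3) + 7*Y(-11) = -3 + 7*(3*(-8 - 1*(-11))/(47 + 6*(-11))) = -3 + 7*(3*(-8 + 11)/(47 - 66)) = -3 + 7*(3*3/(-19)) = -3 + 7*(3*(-1/19)*3) = -3 + 7*(-9/19) = -3 - 63/19 = -120/19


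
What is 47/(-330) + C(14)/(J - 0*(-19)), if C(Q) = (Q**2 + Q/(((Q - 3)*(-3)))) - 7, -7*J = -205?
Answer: 1549/246 ≈ 6.2967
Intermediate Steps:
J = 205/7 (J = -1/7*(-205) = 205/7 ≈ 29.286)
C(Q) = -7 + Q**2 + Q/(9 - 3*Q) (C(Q) = (Q**2 + Q/(((-3 + Q)*(-3)))) - 7 = (Q**2 + Q/(9 - 3*Q)) - 7 = -7 + Q**2 + Q/(9 - 3*Q))
47/(-330) + C(14)/(J - 0*(-19)) = 47/(-330) + ((21 + 14**3 - 3*14**2 - 22/3*14)/(-3 + 14))/(205/7 - 0*(-19)) = 47*(-1/330) + ((21 + 2744 - 3*196 - 308/3)/11)/(205/7 - 1*0) = -47/330 + ((21 + 2744 - 588 - 308/3)/11)/(205/7 + 0) = -47/330 + ((1/11)*(6223/3))/(205/7) = -47/330 + (6223/33)*(7/205) = -47/330 + 43561/6765 = 1549/246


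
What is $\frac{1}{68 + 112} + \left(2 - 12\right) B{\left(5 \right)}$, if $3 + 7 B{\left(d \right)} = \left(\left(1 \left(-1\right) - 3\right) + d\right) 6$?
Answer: $- \frac{5393}{1260} \approx -4.2802$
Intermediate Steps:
$B{\left(d \right)} = - \frac{27}{7} + \frac{6 d}{7}$ ($B{\left(d \right)} = - \frac{3}{7} + \frac{\left(\left(1 \left(-1\right) - 3\right) + d\right) 6}{7} = - \frac{3}{7} + \frac{\left(\left(-1 - 3\right) + d\right) 6}{7} = - \frac{3}{7} + \frac{\left(-4 + d\right) 6}{7} = - \frac{3}{7} + \frac{-24 + 6 d}{7} = - \frac{3}{7} + \left(- \frac{24}{7} + \frac{6 d}{7}\right) = - \frac{27}{7} + \frac{6 d}{7}$)
$\frac{1}{68 + 112} + \left(2 - 12\right) B{\left(5 \right)} = \frac{1}{68 + 112} + \left(2 - 12\right) \left(- \frac{27}{7} + \frac{6}{7} \cdot 5\right) = \frac{1}{180} + \left(2 - 12\right) \left(- \frac{27}{7} + \frac{30}{7}\right) = \frac{1}{180} - \frac{30}{7} = - \frac{5393}{1260}$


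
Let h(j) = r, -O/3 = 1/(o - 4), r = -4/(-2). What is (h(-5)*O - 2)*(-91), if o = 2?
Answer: -91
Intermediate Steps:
r = 2 (r = -4*(-1/2) = 2)
O = 3/2 (O = -3/(2 - 4) = -3/(-2) = -3*(-1/2) = 3/2 ≈ 1.5000)
h(j) = 2
(h(-5)*O - 2)*(-91) = (2*(3/2) - 2)*(-91) = (3 - 2)*(-91) = 1*(-91) = -91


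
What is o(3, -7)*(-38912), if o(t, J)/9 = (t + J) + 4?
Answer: 0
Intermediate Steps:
o(t, J) = 36 + 9*J + 9*t (o(t, J) = 9*((t + J) + 4) = 9*((J + t) + 4) = 9*(4 + J + t) = 36 + 9*J + 9*t)
o(3, -7)*(-38912) = (36 + 9*(-7) + 9*3)*(-38912) = (36 - 63 + 27)*(-38912) = 0*(-38912) = 0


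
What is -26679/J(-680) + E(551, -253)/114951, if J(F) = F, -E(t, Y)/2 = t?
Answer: 3066028369/78166680 ≈ 39.224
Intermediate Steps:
E(t, Y) = -2*t
-26679/J(-680) + E(551, -253)/114951 = -26679/(-680) - 2*551/114951 = -26679*(-1/680) - 1102*1/114951 = 26679/680 - 1102/114951 = 3066028369/78166680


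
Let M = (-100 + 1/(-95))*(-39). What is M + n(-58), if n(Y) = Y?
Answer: 365029/95 ≈ 3842.4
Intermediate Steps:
M = 370539/95 (M = (-100 - 1/95)*(-39) = -9501/95*(-39) = 370539/95 ≈ 3900.4)
M + n(-58) = 370539/95 - 58 = 365029/95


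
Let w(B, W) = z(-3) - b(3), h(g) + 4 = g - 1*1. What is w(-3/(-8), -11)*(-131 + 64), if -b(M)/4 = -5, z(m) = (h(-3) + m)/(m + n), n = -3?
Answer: 7303/6 ≈ 1217.2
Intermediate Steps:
h(g) = -5 + g (h(g) = -4 + (g - 1*1) = -4 + (g - 1) = -4 + (-1 + g) = -5 + g)
z(m) = (-8 + m)/(-3 + m) (z(m) = ((-5 - 3) + m)/(m - 3) = (-8 + m)/(-3 + m))
b(M) = 20 (b(M) = -4*(-5) = 20)
w(B, W) = -109/6 (w(B, W) = (-8 - 3)/(-3 - 3) - 1*20 = -11/(-6) - 20 = -1/6*(-11) - 20 = 11/6 - 20 = -109/6)
w(-3/(-8), -11)*(-131 + 64) = -109*(-131 + 64)/6 = -109/6*(-67) = 7303/6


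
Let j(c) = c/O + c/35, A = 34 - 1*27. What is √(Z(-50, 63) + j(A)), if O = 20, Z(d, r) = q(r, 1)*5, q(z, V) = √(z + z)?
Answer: √(55 + 1500*√14)/10 ≈ 7.5283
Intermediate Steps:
q(z, V) = √2*√z (q(z, V) = √(2*z) = √2*√z)
Z(d, r) = 5*√2*√r (Z(d, r) = (√2*√r)*5 = 5*√2*√r)
A = 7 (A = 34 - 27 = 7)
j(c) = 11*c/140 (j(c) = c/20 + c/35 = 11*c/140)
√(Z(-50, 63) + j(A)) = √(5*√2*√63 + (11/140)*7) = √(5*√2*(3*√7) + 11/20) = √(15*√14 + 11/20) = √(11/20 + 15*√14)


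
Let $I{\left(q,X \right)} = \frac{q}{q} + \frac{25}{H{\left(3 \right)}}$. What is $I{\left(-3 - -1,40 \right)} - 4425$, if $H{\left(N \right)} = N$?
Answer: $- \frac{13247}{3} \approx -4415.7$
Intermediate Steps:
$I{\left(q,X \right)} = \frac{28}{3}$ ($I{\left(q,X \right)} = \frac{q}{q} + \frac{25}{3} = 1 + 25 \cdot \frac{1}{3} = 1 + \frac{25}{3} = \frac{28}{3}$)
$I{\left(-3 - -1,40 \right)} - 4425 = \frac{28}{3} - 4425 = - \frac{13247}{3}$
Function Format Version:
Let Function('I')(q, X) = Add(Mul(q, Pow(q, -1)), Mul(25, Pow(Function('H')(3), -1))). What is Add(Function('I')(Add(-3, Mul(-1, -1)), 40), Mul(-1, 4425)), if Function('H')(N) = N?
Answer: Rational(-13247, 3) ≈ -4415.7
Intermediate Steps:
Function('I')(q, X) = Rational(28, 3) (Function('I')(q, X) = Add(Mul(q, Pow(q, -1)), Mul(25, Pow(3, -1))) = Add(1, Mul(25, Rational(1, 3))) = Add(1, Rational(25, 3)) = Rational(28, 3))
Add(Function('I')(Add(-3, Mul(-1, -1)), 40), Mul(-1, 4425)) = Add(Rational(28, 3), Mul(-1, 4425)) = Add(Rational(28, 3), -4425) = Rational(-13247, 3)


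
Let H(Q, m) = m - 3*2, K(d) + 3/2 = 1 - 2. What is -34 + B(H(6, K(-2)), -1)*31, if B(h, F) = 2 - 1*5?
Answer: -127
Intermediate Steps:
K(d) = -5/2 (K(d) = -3/2 + (1 - 2) = -3/2 - 1 = -5/2)
H(Q, m) = -6 + m (H(Q, m) = m - 6 = -6 + m)
B(h, F) = -3 (B(h, F) = 2 - 5 = -3)
-34 + B(H(6, K(-2)), -1)*31 = -34 - 3*31 = -34 - 93 = -127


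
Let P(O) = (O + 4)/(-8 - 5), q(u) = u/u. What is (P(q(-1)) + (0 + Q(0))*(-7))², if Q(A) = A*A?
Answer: 25/169 ≈ 0.14793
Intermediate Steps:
q(u) = 1
P(O) = -4/13 - O/13 (P(O) = (4 + O)/(-13) = (4 + O)*(-1/13) = -4/13 - O/13)
Q(A) = A²
(P(q(-1)) + (0 + Q(0))*(-7))² = ((-4/13 - 1/13*1) + (0 + 0²)*(-7))² = ((-4/13 - 1/13) + (0 + 0)*(-7))² = (-5/13 + 0*(-7))² = (-5/13 + 0)² = (-5/13)² = 25/169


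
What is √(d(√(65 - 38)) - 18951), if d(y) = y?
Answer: √(-18951 + 3*√3) ≈ 137.64*I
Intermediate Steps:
√(d(√(65 - 38)) - 18951) = √(√(65 - 38) - 18951) = √(√27 - 18951) = √(3*√3 - 18951) = √(-18951 + 3*√3)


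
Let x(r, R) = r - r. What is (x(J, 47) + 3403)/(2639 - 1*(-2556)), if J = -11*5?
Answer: 3403/5195 ≈ 0.65505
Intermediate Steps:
J = -55
x(r, R) = 0
(x(J, 47) + 3403)/(2639 - 1*(-2556)) = (0 + 3403)/(2639 - 1*(-2556)) = 3403/(2639 + 2556) = 3403/5195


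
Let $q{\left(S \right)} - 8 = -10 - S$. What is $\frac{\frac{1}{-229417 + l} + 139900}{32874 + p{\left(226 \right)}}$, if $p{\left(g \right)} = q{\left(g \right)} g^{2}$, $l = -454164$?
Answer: $- \frac{4553951519}{378002519894} \approx -0.012047$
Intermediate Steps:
$q{\left(S \right)} = -2 - S$ ($q{\left(S \right)} = 8 - \left(10 + S\right) = -2 - S$)
$p{\left(g \right)} = g^{2} \left(-2 - g\right)$ ($p{\left(g \right)} = \left(-2 - g\right) g^{2} = g^{2} \left(-2 - g\right)$)
$\frac{\frac{1}{-229417 + l} + 139900}{32874 + p{\left(226 \right)}} = \frac{\frac{1}{-229417 - 454164} + 139900}{32874 + 226^{2} \left(-2 - 226\right)} = \frac{\frac{1}{-683581} + 139900}{32874 + 51076 \left(-2 - 226\right)} = \frac{- \frac{1}{683581} + 139900}{32874 + 51076 \left(-228\right)} = \frac{95632981899}{683581 \left(32874 - 11645328\right)} = \frac{95632981899}{683581 \left(-11612454\right)} = \frac{95632981899}{683581} \left(- \frac{1}{11612454}\right) = - \frac{4553951519}{378002519894}$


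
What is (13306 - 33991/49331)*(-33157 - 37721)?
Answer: -46521788501010/49331 ≈ -9.4305e+8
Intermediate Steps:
(13306 - 33991/49331)*(-33157 - 37721) = (13306 - 33991*1/49331)*(-70878) = (13306 - 33991/49331)*(-70878) = (656364295/49331)*(-70878) = -46521788501010/49331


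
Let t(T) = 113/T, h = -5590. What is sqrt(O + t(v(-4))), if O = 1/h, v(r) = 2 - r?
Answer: 2*sqrt(331031415)/8385 ≈ 4.3397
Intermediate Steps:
O = -1/5590 (O = 1/(-5590) = -1/5590 ≈ -0.00017889)
sqrt(O + t(v(-4))) = sqrt(-1/5590 + 113/(2 - 1*(-4))) = sqrt(-1/5590 + 113/(2 + 4)) = sqrt(-1/5590 + 113/6) = sqrt(157916/8385) = 2*sqrt(331031415)/8385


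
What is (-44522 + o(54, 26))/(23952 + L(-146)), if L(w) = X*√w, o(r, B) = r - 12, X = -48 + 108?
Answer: -11097760/5981499 + 27800*I*√146/5981499 ≈ -1.8553 + 0.056158*I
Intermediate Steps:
X = 60
o(r, B) = -12 + r
L(w) = 60*√w
(-44522 + o(54, 26))/(23952 + L(-146)) = (-44522 + (-12 + 54))/(23952 + 60*√(-146)) = (-44522 + 42)/(23952 + 60*(I*√146)) = -44480/(23952 + 60*I*√146)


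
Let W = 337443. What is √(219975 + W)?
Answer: √557418 ≈ 746.60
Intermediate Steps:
√(219975 + W) = √(219975 + 337443) = √557418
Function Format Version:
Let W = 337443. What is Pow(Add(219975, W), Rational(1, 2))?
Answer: Pow(557418, Rational(1, 2)) ≈ 746.60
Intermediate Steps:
Pow(Add(219975, W), Rational(1, 2)) = Pow(Add(219975, 337443), Rational(1, 2)) = Pow(557418, Rational(1, 2))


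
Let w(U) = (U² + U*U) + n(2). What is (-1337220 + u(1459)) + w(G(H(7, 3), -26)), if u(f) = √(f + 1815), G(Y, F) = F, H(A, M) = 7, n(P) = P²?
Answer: -1335864 + √3274 ≈ -1.3358e+6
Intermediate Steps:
w(U) = 4 + 2*U² (w(U) = (U² + U*U) + 2² = (U² + U²) + 4 = 2*U² + 4 = 4 + 2*U²)
u(f) = √(1815 + f)
(-1337220 + u(1459)) + w(G(H(7, 3), -26)) = (-1337220 + √(1815 + 1459)) + (4 + 2*(-26)²) = (-1337220 + √3274) + (4 + 2*676) = (-1337220 + √3274) + (4 + 1352) = (-1337220 + √3274) + 1356 = -1335864 + √3274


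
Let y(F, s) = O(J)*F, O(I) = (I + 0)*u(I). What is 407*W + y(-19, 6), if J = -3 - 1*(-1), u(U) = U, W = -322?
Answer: -131130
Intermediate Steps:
J = -2 (J = -3 + 1 = -2)
O(I) = I² (O(I) = (I + 0)*I = I*I = I²)
y(F, s) = 4*F (y(F, s) = (-2)²*F = 4*F)
407*W + y(-19, 6) = 407*(-322) + 4*(-19) = -131054 - 76 = -131130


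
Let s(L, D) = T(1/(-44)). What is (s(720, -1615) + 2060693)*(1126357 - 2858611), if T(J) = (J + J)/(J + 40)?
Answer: -6279003250802190/1759 ≈ -3.5696e+12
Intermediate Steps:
T(J) = 2*J/(40 + J) (T(J) = (2*J)/(40 + J) = 2*J/(40 + J))
s(L, D) = -2/1759 (s(L, D) = 2/(-44*(40 + 1/(-44))) = 2*(-1/44)/(40 - 1/44) = 2*(-1/44)/(1759/44) = 2*(-1/44)*(44/1759) = -2/1759)
(s(720, -1615) + 2060693)*(1126357 - 2858611) = (-2/1759 + 2060693)*(1126357 - 2858611) = (3624758985/1759)*(-1732254) = -6279003250802190/1759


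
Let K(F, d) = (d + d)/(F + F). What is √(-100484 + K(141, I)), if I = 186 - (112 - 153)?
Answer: I*√1997690397/141 ≈ 316.99*I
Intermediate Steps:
I = 227 (I = 186 - 1*(-41) = 186 + 41 = 227)
K(F, d) = d/F (K(F, d) = (2*d)/((2*F)) = (2*d)*(1/(2*F)) = d/F)
√(-100484 + K(141, I)) = √(-100484 + 227/141) = √(-14168017/141) = I*√1997690397/141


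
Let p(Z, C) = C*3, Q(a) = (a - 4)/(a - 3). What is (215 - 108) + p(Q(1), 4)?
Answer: 119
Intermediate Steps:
Q(a) = (-4 + a)/(-3 + a)
p(Z, C) = 3*C
(215 - 108) + p(Q(1), 4) = (215 - 108) + 3*4 = 107 + 12 = 119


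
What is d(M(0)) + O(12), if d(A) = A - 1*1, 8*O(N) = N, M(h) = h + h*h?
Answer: 1/2 ≈ 0.50000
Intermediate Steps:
M(h) = h + h**2
O(N) = N/8
d(A) = -1 + A (d(A) = A - 1 = -1 + A)
d(M(0)) + O(12) = (-1 + 0*(1 + 0)) + (1/8)*12 = (-1 + 0*1) + 3/2 = (-1 + 0) + 3/2 = -1 + 3/2 = 1/2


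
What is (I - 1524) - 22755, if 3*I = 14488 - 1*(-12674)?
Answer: -15225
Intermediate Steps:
I = 9054 (I = (14488 - 1*(-12674))/3 = (14488 + 12674)/3 = (1/3)*27162 = 9054)
(I - 1524) - 22755 = (9054 - 1524) - 22755 = 7530 - 22755 = -15225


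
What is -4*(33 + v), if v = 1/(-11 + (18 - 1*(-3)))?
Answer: -662/5 ≈ -132.40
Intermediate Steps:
v = ⅒ (v = 1/(-11 + (18 + 3)) = 1/(-11 + 21) = 1/10 = ⅒ ≈ 0.10000)
-4*(33 + v) = -4*(33 + ⅒) = -4*331/10 = -662/5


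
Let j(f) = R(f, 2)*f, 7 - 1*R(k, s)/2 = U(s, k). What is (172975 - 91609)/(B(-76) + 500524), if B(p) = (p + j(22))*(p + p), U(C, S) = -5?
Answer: 13561/71970 ≈ 0.18843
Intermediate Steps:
R(k, s) = 24 (R(k, s) = 14 - 2*(-5) = 14 + 10 = 24)
j(f) = 24*f
B(p) = 2*p*(528 + p) (B(p) = (p + 24*22)*(p + p) = (p + 528)*(2*p) = (528 + p)*(2*p) = 2*p*(528 + p))
(172975 - 91609)/(B(-76) + 500524) = (172975 - 91609)/(2*(-76)*(528 - 76) + 500524) = 81366/(2*(-76)*452 + 500524) = 81366/(-68704 + 500524) = 81366/431820 = 81366*(1/431820) = 13561/71970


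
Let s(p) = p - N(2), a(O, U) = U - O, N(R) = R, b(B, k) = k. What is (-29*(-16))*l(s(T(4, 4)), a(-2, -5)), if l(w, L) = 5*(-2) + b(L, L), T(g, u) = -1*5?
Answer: -6032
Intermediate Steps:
T(g, u) = -5
s(p) = -2 + p (s(p) = p - 1*2 = p - 2 = -2 + p)
l(w, L) = -10 + L (l(w, L) = 5*(-2) + L = -10 + L)
(-29*(-16))*l(s(T(4, 4)), a(-2, -5)) = (-29*(-16))*(-10 + (-5 - 1*(-2))) = 464*(-10 + (-5 + 2)) = 464*(-10 - 3) = 464*(-13) = -6032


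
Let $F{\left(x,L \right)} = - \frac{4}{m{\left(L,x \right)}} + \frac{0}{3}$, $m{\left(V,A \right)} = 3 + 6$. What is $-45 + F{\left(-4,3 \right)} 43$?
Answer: $- \frac{577}{9} \approx -64.111$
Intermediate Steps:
$m{\left(V,A \right)} = 9$
$F{\left(x,L \right)} = - \frac{4}{9}$ ($F{\left(x,L \right)} = - \frac{4}{9} + \frac{0}{3} = \left(-4\right) \frac{1}{9} + 0 \cdot \frac{1}{3} = - \frac{4}{9} + 0 = - \frac{4}{9}$)
$-45 + F{\left(-4,3 \right)} 43 = -45 - \frac{172}{9} = - \frac{577}{9}$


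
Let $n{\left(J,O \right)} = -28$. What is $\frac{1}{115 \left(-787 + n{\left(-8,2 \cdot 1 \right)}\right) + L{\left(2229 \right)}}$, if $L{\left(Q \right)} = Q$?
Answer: $- \frac{1}{91496} \approx -1.0929 \cdot 10^{-5}$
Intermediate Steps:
$\frac{1}{115 \left(-787 + n{\left(-8,2 \cdot 1 \right)}\right) + L{\left(2229 \right)}} = \frac{1}{115 \left(-787 - 28\right) + 2229} = \frac{1}{115 \left(-815\right) + 2229} = \frac{1}{-93725 + 2229} = \frac{1}{-91496} = - \frac{1}{91496}$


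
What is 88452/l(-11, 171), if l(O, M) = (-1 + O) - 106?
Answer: -44226/59 ≈ -749.59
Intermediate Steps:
l(O, M) = -107 + O
88452/l(-11, 171) = 88452/(-107 - 11) = 88452/(-118) = 88452*(-1/118) = -44226/59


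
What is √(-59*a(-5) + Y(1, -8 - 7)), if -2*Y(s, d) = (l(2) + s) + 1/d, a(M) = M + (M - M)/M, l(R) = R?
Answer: √66045/15 ≈ 17.133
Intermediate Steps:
a(M) = M (a(M) = M + 0/M = M + 0 = M)
Y(s, d) = -1 - s/2 - 1/(2*d) (Y(s, d) = -((2 + s) + 1/d)/2 = -(2 + s + 1/d)/2 = -1 - s/2 - 1/(2*d))
√(-59*a(-5) + Y(1, -8 - 7)) = √(-59*(-5) + (-1 - (-8 - 7)*(2 + 1))/(2*(-8 - 7))) = √(295 + (½)*(-1 - 1*(-15)*3)/(-15)) = √(295 + (½)*(-1/15)*(-1 + 45)) = √(295 + (½)*(-1/15)*44) = √(295 - 22/15) = √(4403/15) = √66045/15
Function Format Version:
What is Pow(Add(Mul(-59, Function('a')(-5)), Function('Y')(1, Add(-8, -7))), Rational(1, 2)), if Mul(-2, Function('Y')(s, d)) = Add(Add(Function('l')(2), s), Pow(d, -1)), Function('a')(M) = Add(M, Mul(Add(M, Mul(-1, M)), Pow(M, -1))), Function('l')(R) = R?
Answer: Mul(Rational(1, 15), Pow(66045, Rational(1, 2))) ≈ 17.133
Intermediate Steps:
Function('a')(M) = M (Function('a')(M) = Add(M, Mul(0, Pow(M, -1))) = Add(M, 0) = M)
Function('Y')(s, d) = Add(-1, Mul(Rational(-1, 2), s), Mul(Rational(-1, 2), Pow(d, -1))) (Function('Y')(s, d) = Mul(Rational(-1, 2), Add(Add(2, s), Pow(d, -1))) = Mul(Rational(-1, 2), Add(2, s, Pow(d, -1))) = Add(-1, Mul(Rational(-1, 2), s), Mul(Rational(-1, 2), Pow(d, -1))))
Pow(Add(Mul(-59, Function('a')(-5)), Function('Y')(1, Add(-8, -7))), Rational(1, 2)) = Pow(Add(Mul(-59, -5), Mul(Rational(1, 2), Pow(Add(-8, -7), -1), Add(-1, Mul(-1, Add(-8, -7), Add(2, 1))))), Rational(1, 2)) = Pow(Add(295, Mul(Rational(1, 2), Pow(-15, -1), Add(-1, Mul(-1, -15, 3)))), Rational(1, 2)) = Pow(Add(295, Mul(Rational(1, 2), Rational(-1, 15), Add(-1, 45))), Rational(1, 2)) = Pow(Add(295, Mul(Rational(1, 2), Rational(-1, 15), 44)), Rational(1, 2)) = Pow(Add(295, Rational(-22, 15)), Rational(1, 2)) = Pow(Rational(4403, 15), Rational(1, 2)) = Mul(Rational(1, 15), Pow(66045, Rational(1, 2)))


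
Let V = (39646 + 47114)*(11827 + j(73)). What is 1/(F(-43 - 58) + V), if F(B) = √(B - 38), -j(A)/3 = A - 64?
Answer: 1023768000/1048100917824000139 - I*√139/1048100917824000139 ≈ 9.7678e-10 - 1.1249e-17*I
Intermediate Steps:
j(A) = 192 - 3*A (j(A) = -3*(A - 64) = -3*(-64 + A) = 192 - 3*A)
V = 1023768000 (V = (39646 + 47114)*(11827 + (192 - 3*73)) = 86760*(11827 + (192 - 219)) = 86760*(11827 - 27) = 86760*11800 = 1023768000)
F(B) = √(-38 + B)
1/(F(-43 - 58) + V) = 1/(√(-38 + (-43 - 58)) + 1023768000) = 1/(√(-38 - 101) + 1023768000) = 1/(√(-139) + 1023768000) = 1/(I*√139 + 1023768000) = 1/(1023768000 + I*√139)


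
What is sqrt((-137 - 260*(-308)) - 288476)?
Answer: I*sqrt(208533) ≈ 456.65*I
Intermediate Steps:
sqrt((-137 - 260*(-308)) - 288476) = sqrt((-137 + 80080) - 288476) = sqrt(79943 - 288476) = sqrt(-208533) = I*sqrt(208533)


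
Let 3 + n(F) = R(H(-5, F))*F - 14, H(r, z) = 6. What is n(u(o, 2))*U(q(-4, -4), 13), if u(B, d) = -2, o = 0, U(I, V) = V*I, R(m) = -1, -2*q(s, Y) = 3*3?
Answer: 1755/2 ≈ 877.50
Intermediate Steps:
q(s, Y) = -9/2 (q(s, Y) = -3*3/2 = -½*9 = -9/2)
U(I, V) = I*V
n(F) = -17 - F (n(F) = -3 + (-F - 14) = -3 + (-14 - F) = -17 - F)
n(u(o, 2))*U(q(-4, -4), 13) = (-17 - 1*(-2))*(-9/2*13) = (-17 + 2)*(-117/2) = -15*(-117/2) = 1755/2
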